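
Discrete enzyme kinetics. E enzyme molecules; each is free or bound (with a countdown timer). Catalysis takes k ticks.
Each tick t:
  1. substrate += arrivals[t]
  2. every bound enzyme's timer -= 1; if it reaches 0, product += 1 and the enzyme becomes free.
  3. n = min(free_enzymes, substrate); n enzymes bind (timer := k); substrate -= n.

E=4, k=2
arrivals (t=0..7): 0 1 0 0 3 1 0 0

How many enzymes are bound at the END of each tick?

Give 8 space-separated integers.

Answer: 0 1 1 0 3 4 1 0

Derivation:
t=0: arr=0 -> substrate=0 bound=0 product=0
t=1: arr=1 -> substrate=0 bound=1 product=0
t=2: arr=0 -> substrate=0 bound=1 product=0
t=3: arr=0 -> substrate=0 bound=0 product=1
t=4: arr=3 -> substrate=0 bound=3 product=1
t=5: arr=1 -> substrate=0 bound=4 product=1
t=6: arr=0 -> substrate=0 bound=1 product=4
t=7: arr=0 -> substrate=0 bound=0 product=5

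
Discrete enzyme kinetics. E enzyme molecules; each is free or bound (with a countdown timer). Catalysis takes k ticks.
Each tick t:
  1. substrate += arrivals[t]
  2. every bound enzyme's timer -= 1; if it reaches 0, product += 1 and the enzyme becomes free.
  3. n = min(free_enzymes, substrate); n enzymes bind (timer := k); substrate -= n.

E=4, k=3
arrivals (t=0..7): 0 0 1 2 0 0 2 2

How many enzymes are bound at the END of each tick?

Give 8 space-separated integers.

Answer: 0 0 1 3 3 2 2 4

Derivation:
t=0: arr=0 -> substrate=0 bound=0 product=0
t=1: arr=0 -> substrate=0 bound=0 product=0
t=2: arr=1 -> substrate=0 bound=1 product=0
t=3: arr=2 -> substrate=0 bound=3 product=0
t=4: arr=0 -> substrate=0 bound=3 product=0
t=5: arr=0 -> substrate=0 bound=2 product=1
t=6: arr=2 -> substrate=0 bound=2 product=3
t=7: arr=2 -> substrate=0 bound=4 product=3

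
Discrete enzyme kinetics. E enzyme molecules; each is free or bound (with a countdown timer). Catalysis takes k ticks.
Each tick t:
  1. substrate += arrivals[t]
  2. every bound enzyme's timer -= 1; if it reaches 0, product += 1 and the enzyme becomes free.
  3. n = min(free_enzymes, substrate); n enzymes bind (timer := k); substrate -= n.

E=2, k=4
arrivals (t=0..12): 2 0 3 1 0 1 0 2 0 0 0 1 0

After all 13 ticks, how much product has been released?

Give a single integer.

t=0: arr=2 -> substrate=0 bound=2 product=0
t=1: arr=0 -> substrate=0 bound=2 product=0
t=2: arr=3 -> substrate=3 bound=2 product=0
t=3: arr=1 -> substrate=4 bound=2 product=0
t=4: arr=0 -> substrate=2 bound=2 product=2
t=5: arr=1 -> substrate=3 bound=2 product=2
t=6: arr=0 -> substrate=3 bound=2 product=2
t=7: arr=2 -> substrate=5 bound=2 product=2
t=8: arr=0 -> substrate=3 bound=2 product=4
t=9: arr=0 -> substrate=3 bound=2 product=4
t=10: arr=0 -> substrate=3 bound=2 product=4
t=11: arr=1 -> substrate=4 bound=2 product=4
t=12: arr=0 -> substrate=2 bound=2 product=6

Answer: 6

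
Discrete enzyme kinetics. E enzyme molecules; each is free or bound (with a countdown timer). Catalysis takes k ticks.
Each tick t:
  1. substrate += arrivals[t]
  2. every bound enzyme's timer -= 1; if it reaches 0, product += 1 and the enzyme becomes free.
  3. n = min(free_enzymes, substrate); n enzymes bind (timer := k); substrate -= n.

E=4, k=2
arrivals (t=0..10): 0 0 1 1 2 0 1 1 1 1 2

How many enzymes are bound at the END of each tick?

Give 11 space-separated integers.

t=0: arr=0 -> substrate=0 bound=0 product=0
t=1: arr=0 -> substrate=0 bound=0 product=0
t=2: arr=1 -> substrate=0 bound=1 product=0
t=3: arr=1 -> substrate=0 bound=2 product=0
t=4: arr=2 -> substrate=0 bound=3 product=1
t=5: arr=0 -> substrate=0 bound=2 product=2
t=6: arr=1 -> substrate=0 bound=1 product=4
t=7: arr=1 -> substrate=0 bound=2 product=4
t=8: arr=1 -> substrate=0 bound=2 product=5
t=9: arr=1 -> substrate=0 bound=2 product=6
t=10: arr=2 -> substrate=0 bound=3 product=7

Answer: 0 0 1 2 3 2 1 2 2 2 3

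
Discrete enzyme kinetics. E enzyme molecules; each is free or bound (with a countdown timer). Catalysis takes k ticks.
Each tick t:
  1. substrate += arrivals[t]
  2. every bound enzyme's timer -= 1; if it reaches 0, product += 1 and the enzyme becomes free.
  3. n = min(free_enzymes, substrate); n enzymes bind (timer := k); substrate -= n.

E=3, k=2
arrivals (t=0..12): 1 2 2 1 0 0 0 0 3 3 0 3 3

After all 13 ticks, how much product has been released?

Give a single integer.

t=0: arr=1 -> substrate=0 bound=1 product=0
t=1: arr=2 -> substrate=0 bound=3 product=0
t=2: arr=2 -> substrate=1 bound=3 product=1
t=3: arr=1 -> substrate=0 bound=3 product=3
t=4: arr=0 -> substrate=0 bound=2 product=4
t=5: arr=0 -> substrate=0 bound=0 product=6
t=6: arr=0 -> substrate=0 bound=0 product=6
t=7: arr=0 -> substrate=0 bound=0 product=6
t=8: arr=3 -> substrate=0 bound=3 product=6
t=9: arr=3 -> substrate=3 bound=3 product=6
t=10: arr=0 -> substrate=0 bound=3 product=9
t=11: arr=3 -> substrate=3 bound=3 product=9
t=12: arr=3 -> substrate=3 bound=3 product=12

Answer: 12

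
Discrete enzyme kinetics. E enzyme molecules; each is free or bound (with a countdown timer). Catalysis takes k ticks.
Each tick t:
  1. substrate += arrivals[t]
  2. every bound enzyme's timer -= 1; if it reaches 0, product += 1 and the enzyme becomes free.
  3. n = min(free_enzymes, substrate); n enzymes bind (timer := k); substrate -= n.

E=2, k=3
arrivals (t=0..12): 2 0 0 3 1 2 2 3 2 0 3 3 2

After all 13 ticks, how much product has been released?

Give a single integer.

t=0: arr=2 -> substrate=0 bound=2 product=0
t=1: arr=0 -> substrate=0 bound=2 product=0
t=2: arr=0 -> substrate=0 bound=2 product=0
t=3: arr=3 -> substrate=1 bound=2 product=2
t=4: arr=1 -> substrate=2 bound=2 product=2
t=5: arr=2 -> substrate=4 bound=2 product=2
t=6: arr=2 -> substrate=4 bound=2 product=4
t=7: arr=3 -> substrate=7 bound=2 product=4
t=8: arr=2 -> substrate=9 bound=2 product=4
t=9: arr=0 -> substrate=7 bound=2 product=6
t=10: arr=3 -> substrate=10 bound=2 product=6
t=11: arr=3 -> substrate=13 bound=2 product=6
t=12: arr=2 -> substrate=13 bound=2 product=8

Answer: 8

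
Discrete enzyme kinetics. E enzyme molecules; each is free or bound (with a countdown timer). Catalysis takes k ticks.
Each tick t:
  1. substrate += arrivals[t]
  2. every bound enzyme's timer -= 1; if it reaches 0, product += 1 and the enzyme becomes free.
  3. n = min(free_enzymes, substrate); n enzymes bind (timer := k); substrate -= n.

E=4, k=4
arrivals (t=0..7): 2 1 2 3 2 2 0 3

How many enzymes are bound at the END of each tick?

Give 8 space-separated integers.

t=0: arr=2 -> substrate=0 bound=2 product=0
t=1: arr=1 -> substrate=0 bound=3 product=0
t=2: arr=2 -> substrate=1 bound=4 product=0
t=3: arr=3 -> substrate=4 bound=4 product=0
t=4: arr=2 -> substrate=4 bound=4 product=2
t=5: arr=2 -> substrate=5 bound=4 product=3
t=6: arr=0 -> substrate=4 bound=4 product=4
t=7: arr=3 -> substrate=7 bound=4 product=4

Answer: 2 3 4 4 4 4 4 4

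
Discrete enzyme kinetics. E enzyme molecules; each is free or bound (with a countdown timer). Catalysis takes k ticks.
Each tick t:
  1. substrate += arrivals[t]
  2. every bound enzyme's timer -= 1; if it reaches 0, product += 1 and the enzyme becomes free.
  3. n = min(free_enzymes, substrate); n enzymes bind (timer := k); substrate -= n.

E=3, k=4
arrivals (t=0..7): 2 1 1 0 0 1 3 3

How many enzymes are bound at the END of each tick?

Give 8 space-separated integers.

Answer: 2 3 3 3 2 2 3 3

Derivation:
t=0: arr=2 -> substrate=0 bound=2 product=0
t=1: arr=1 -> substrate=0 bound=3 product=0
t=2: arr=1 -> substrate=1 bound=3 product=0
t=3: arr=0 -> substrate=1 bound=3 product=0
t=4: arr=0 -> substrate=0 bound=2 product=2
t=5: arr=1 -> substrate=0 bound=2 product=3
t=6: arr=3 -> substrate=2 bound=3 product=3
t=7: arr=3 -> substrate=5 bound=3 product=3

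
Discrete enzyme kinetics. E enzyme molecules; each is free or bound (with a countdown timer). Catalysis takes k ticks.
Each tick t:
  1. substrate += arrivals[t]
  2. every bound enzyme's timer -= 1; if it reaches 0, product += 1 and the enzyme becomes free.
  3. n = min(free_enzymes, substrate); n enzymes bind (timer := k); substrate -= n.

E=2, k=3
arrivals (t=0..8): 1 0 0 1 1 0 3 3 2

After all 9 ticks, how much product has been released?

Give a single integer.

t=0: arr=1 -> substrate=0 bound=1 product=0
t=1: arr=0 -> substrate=0 bound=1 product=0
t=2: arr=0 -> substrate=0 bound=1 product=0
t=3: arr=1 -> substrate=0 bound=1 product=1
t=4: arr=1 -> substrate=0 bound=2 product=1
t=5: arr=0 -> substrate=0 bound=2 product=1
t=6: arr=3 -> substrate=2 bound=2 product=2
t=7: arr=3 -> substrate=4 bound=2 product=3
t=8: arr=2 -> substrate=6 bound=2 product=3

Answer: 3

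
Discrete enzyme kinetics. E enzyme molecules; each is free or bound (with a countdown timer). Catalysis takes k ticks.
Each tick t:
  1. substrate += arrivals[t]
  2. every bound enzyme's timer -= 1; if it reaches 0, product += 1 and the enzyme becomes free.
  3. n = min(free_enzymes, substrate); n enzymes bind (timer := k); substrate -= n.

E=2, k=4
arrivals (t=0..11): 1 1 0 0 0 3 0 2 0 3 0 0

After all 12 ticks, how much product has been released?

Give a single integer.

t=0: arr=1 -> substrate=0 bound=1 product=0
t=1: arr=1 -> substrate=0 bound=2 product=0
t=2: arr=0 -> substrate=0 bound=2 product=0
t=3: arr=0 -> substrate=0 bound=2 product=0
t=4: arr=0 -> substrate=0 bound=1 product=1
t=5: arr=3 -> substrate=1 bound=2 product=2
t=6: arr=0 -> substrate=1 bound=2 product=2
t=7: arr=2 -> substrate=3 bound=2 product=2
t=8: arr=0 -> substrate=3 bound=2 product=2
t=9: arr=3 -> substrate=4 bound=2 product=4
t=10: arr=0 -> substrate=4 bound=2 product=4
t=11: arr=0 -> substrate=4 bound=2 product=4

Answer: 4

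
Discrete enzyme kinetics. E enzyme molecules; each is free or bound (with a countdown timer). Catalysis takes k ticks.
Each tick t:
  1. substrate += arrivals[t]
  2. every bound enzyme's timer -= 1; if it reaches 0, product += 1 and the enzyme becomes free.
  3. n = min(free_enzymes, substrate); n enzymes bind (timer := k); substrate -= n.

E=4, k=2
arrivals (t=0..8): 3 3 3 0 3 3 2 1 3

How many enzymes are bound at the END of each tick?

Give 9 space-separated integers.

Answer: 3 4 4 4 4 4 4 4 4

Derivation:
t=0: arr=3 -> substrate=0 bound=3 product=0
t=1: arr=3 -> substrate=2 bound=4 product=0
t=2: arr=3 -> substrate=2 bound=4 product=3
t=3: arr=0 -> substrate=1 bound=4 product=4
t=4: arr=3 -> substrate=1 bound=4 product=7
t=5: arr=3 -> substrate=3 bound=4 product=8
t=6: arr=2 -> substrate=2 bound=4 product=11
t=7: arr=1 -> substrate=2 bound=4 product=12
t=8: arr=3 -> substrate=2 bound=4 product=15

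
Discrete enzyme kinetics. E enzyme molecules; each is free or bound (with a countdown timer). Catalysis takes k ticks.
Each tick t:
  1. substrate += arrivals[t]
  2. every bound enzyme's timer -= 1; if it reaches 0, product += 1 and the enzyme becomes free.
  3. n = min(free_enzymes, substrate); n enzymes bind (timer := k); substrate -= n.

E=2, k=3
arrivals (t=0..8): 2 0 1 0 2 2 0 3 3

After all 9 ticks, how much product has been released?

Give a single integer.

t=0: arr=2 -> substrate=0 bound=2 product=0
t=1: arr=0 -> substrate=0 bound=2 product=0
t=2: arr=1 -> substrate=1 bound=2 product=0
t=3: arr=0 -> substrate=0 bound=1 product=2
t=4: arr=2 -> substrate=1 bound=2 product=2
t=5: arr=2 -> substrate=3 bound=2 product=2
t=6: arr=0 -> substrate=2 bound=2 product=3
t=7: arr=3 -> substrate=4 bound=2 product=4
t=8: arr=3 -> substrate=7 bound=2 product=4

Answer: 4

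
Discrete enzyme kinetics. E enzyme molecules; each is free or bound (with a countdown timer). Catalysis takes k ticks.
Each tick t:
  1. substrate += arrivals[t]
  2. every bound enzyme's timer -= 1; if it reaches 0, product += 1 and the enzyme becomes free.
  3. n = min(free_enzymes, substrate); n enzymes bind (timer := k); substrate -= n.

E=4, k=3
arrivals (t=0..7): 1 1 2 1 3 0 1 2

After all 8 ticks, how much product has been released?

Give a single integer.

t=0: arr=1 -> substrate=0 bound=1 product=0
t=1: arr=1 -> substrate=0 bound=2 product=0
t=2: arr=2 -> substrate=0 bound=4 product=0
t=3: arr=1 -> substrate=0 bound=4 product=1
t=4: arr=3 -> substrate=2 bound=4 product=2
t=5: arr=0 -> substrate=0 bound=4 product=4
t=6: arr=1 -> substrate=0 bound=4 product=5
t=7: arr=2 -> substrate=1 bound=4 product=6

Answer: 6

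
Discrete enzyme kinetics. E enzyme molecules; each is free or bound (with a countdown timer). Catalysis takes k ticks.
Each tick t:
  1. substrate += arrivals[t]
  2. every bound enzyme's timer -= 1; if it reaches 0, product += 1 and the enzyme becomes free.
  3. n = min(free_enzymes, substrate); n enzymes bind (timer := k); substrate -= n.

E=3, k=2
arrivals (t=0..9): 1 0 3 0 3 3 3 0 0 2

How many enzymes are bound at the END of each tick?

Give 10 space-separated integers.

Answer: 1 1 3 3 3 3 3 3 3 3

Derivation:
t=0: arr=1 -> substrate=0 bound=1 product=0
t=1: arr=0 -> substrate=0 bound=1 product=0
t=2: arr=3 -> substrate=0 bound=3 product=1
t=3: arr=0 -> substrate=0 bound=3 product=1
t=4: arr=3 -> substrate=0 bound=3 product=4
t=5: arr=3 -> substrate=3 bound=3 product=4
t=6: arr=3 -> substrate=3 bound=3 product=7
t=7: arr=0 -> substrate=3 bound=3 product=7
t=8: arr=0 -> substrate=0 bound=3 product=10
t=9: arr=2 -> substrate=2 bound=3 product=10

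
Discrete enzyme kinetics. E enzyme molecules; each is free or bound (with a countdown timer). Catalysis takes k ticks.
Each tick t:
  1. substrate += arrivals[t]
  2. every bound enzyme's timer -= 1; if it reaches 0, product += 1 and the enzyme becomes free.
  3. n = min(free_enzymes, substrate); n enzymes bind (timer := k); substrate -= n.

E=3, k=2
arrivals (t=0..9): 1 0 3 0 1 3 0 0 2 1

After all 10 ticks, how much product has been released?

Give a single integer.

t=0: arr=1 -> substrate=0 bound=1 product=0
t=1: arr=0 -> substrate=0 bound=1 product=0
t=2: arr=3 -> substrate=0 bound=3 product=1
t=3: arr=0 -> substrate=0 bound=3 product=1
t=4: arr=1 -> substrate=0 bound=1 product=4
t=5: arr=3 -> substrate=1 bound=3 product=4
t=6: arr=0 -> substrate=0 bound=3 product=5
t=7: arr=0 -> substrate=0 bound=1 product=7
t=8: arr=2 -> substrate=0 bound=2 product=8
t=9: arr=1 -> substrate=0 bound=3 product=8

Answer: 8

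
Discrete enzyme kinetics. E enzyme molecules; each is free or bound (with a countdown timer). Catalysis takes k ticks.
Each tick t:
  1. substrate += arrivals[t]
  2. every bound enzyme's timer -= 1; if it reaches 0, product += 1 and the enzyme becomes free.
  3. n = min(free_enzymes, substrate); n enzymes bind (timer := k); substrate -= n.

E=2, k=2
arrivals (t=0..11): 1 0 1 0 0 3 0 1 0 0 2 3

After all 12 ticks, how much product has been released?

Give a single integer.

t=0: arr=1 -> substrate=0 bound=1 product=0
t=1: arr=0 -> substrate=0 bound=1 product=0
t=2: arr=1 -> substrate=0 bound=1 product=1
t=3: arr=0 -> substrate=0 bound=1 product=1
t=4: arr=0 -> substrate=0 bound=0 product=2
t=5: arr=3 -> substrate=1 bound=2 product=2
t=6: arr=0 -> substrate=1 bound=2 product=2
t=7: arr=1 -> substrate=0 bound=2 product=4
t=8: arr=0 -> substrate=0 bound=2 product=4
t=9: arr=0 -> substrate=0 bound=0 product=6
t=10: arr=2 -> substrate=0 bound=2 product=6
t=11: arr=3 -> substrate=3 bound=2 product=6

Answer: 6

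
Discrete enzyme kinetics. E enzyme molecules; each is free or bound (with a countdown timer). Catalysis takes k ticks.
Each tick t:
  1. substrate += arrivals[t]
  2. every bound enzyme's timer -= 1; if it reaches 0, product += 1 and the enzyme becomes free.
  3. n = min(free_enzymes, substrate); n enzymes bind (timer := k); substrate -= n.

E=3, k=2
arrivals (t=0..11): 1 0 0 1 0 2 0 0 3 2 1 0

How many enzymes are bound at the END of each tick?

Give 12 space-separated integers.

Answer: 1 1 0 1 1 2 2 0 3 3 3 3

Derivation:
t=0: arr=1 -> substrate=0 bound=1 product=0
t=1: arr=0 -> substrate=0 bound=1 product=0
t=2: arr=0 -> substrate=0 bound=0 product=1
t=3: arr=1 -> substrate=0 bound=1 product=1
t=4: arr=0 -> substrate=0 bound=1 product=1
t=5: arr=2 -> substrate=0 bound=2 product=2
t=6: arr=0 -> substrate=0 bound=2 product=2
t=7: arr=0 -> substrate=0 bound=0 product=4
t=8: arr=3 -> substrate=0 bound=3 product=4
t=9: arr=2 -> substrate=2 bound=3 product=4
t=10: arr=1 -> substrate=0 bound=3 product=7
t=11: arr=0 -> substrate=0 bound=3 product=7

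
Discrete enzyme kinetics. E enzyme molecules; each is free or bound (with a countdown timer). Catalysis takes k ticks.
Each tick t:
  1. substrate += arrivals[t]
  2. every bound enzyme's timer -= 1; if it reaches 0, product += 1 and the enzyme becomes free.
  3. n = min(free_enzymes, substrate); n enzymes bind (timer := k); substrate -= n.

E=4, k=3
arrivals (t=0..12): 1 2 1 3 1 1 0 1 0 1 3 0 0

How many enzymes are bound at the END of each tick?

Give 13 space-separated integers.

Answer: 1 3 4 4 4 4 4 3 2 2 4 4 3

Derivation:
t=0: arr=1 -> substrate=0 bound=1 product=0
t=1: arr=2 -> substrate=0 bound=3 product=0
t=2: arr=1 -> substrate=0 bound=4 product=0
t=3: arr=3 -> substrate=2 bound=4 product=1
t=4: arr=1 -> substrate=1 bound=4 product=3
t=5: arr=1 -> substrate=1 bound=4 product=4
t=6: arr=0 -> substrate=0 bound=4 product=5
t=7: arr=1 -> substrate=0 bound=3 product=7
t=8: arr=0 -> substrate=0 bound=2 product=8
t=9: arr=1 -> substrate=0 bound=2 product=9
t=10: arr=3 -> substrate=0 bound=4 product=10
t=11: arr=0 -> substrate=0 bound=4 product=10
t=12: arr=0 -> substrate=0 bound=3 product=11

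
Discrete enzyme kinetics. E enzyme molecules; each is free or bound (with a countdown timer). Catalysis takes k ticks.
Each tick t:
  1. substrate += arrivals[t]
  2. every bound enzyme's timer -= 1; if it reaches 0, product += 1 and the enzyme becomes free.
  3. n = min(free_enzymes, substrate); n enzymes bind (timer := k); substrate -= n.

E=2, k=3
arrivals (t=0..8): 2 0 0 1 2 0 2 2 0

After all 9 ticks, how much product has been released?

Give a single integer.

t=0: arr=2 -> substrate=0 bound=2 product=0
t=1: arr=0 -> substrate=0 bound=2 product=0
t=2: arr=0 -> substrate=0 bound=2 product=0
t=3: arr=1 -> substrate=0 bound=1 product=2
t=4: arr=2 -> substrate=1 bound=2 product=2
t=5: arr=0 -> substrate=1 bound=2 product=2
t=6: arr=2 -> substrate=2 bound=2 product=3
t=7: arr=2 -> substrate=3 bound=2 product=4
t=8: arr=0 -> substrate=3 bound=2 product=4

Answer: 4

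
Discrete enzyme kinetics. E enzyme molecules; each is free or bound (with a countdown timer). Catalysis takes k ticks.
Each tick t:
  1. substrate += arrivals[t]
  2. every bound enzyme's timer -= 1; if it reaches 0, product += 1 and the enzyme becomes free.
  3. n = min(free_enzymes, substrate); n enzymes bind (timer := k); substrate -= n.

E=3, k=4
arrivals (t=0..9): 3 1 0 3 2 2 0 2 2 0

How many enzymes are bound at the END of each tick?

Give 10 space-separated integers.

t=0: arr=3 -> substrate=0 bound=3 product=0
t=1: arr=1 -> substrate=1 bound=3 product=0
t=2: arr=0 -> substrate=1 bound=3 product=0
t=3: arr=3 -> substrate=4 bound=3 product=0
t=4: arr=2 -> substrate=3 bound=3 product=3
t=5: arr=2 -> substrate=5 bound=3 product=3
t=6: arr=0 -> substrate=5 bound=3 product=3
t=7: arr=2 -> substrate=7 bound=3 product=3
t=8: arr=2 -> substrate=6 bound=3 product=6
t=9: arr=0 -> substrate=6 bound=3 product=6

Answer: 3 3 3 3 3 3 3 3 3 3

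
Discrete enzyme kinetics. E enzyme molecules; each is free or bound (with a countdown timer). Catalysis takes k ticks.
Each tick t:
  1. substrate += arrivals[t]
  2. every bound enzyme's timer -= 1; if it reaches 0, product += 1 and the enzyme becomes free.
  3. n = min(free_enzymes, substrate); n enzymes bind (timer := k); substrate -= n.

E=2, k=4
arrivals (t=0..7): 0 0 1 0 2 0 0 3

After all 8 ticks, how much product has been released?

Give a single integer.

Answer: 1

Derivation:
t=0: arr=0 -> substrate=0 bound=0 product=0
t=1: arr=0 -> substrate=0 bound=0 product=0
t=2: arr=1 -> substrate=0 bound=1 product=0
t=3: arr=0 -> substrate=0 bound=1 product=0
t=4: arr=2 -> substrate=1 bound=2 product=0
t=5: arr=0 -> substrate=1 bound=2 product=0
t=6: arr=0 -> substrate=0 bound=2 product=1
t=7: arr=3 -> substrate=3 bound=2 product=1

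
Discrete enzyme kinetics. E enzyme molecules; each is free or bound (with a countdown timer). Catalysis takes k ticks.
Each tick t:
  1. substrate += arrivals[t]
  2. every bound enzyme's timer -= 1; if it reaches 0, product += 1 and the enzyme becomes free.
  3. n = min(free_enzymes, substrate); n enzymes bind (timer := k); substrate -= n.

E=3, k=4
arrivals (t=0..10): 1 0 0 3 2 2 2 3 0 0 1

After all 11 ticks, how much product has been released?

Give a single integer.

Answer: 4

Derivation:
t=0: arr=1 -> substrate=0 bound=1 product=0
t=1: arr=0 -> substrate=0 bound=1 product=0
t=2: arr=0 -> substrate=0 bound=1 product=0
t=3: arr=3 -> substrate=1 bound=3 product=0
t=4: arr=2 -> substrate=2 bound=3 product=1
t=5: arr=2 -> substrate=4 bound=3 product=1
t=6: arr=2 -> substrate=6 bound=3 product=1
t=7: arr=3 -> substrate=7 bound=3 product=3
t=8: arr=0 -> substrate=6 bound=3 product=4
t=9: arr=0 -> substrate=6 bound=3 product=4
t=10: arr=1 -> substrate=7 bound=3 product=4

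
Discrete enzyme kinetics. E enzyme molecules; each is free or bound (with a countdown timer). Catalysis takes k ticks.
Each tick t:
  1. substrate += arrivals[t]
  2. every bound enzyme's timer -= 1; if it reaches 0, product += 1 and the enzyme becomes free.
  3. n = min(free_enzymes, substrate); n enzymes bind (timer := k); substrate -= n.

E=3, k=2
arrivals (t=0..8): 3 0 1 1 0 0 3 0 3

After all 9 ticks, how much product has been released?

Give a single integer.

Answer: 8

Derivation:
t=0: arr=3 -> substrate=0 bound=3 product=0
t=1: arr=0 -> substrate=0 bound=3 product=0
t=2: arr=1 -> substrate=0 bound=1 product=3
t=3: arr=1 -> substrate=0 bound=2 product=3
t=4: arr=0 -> substrate=0 bound=1 product=4
t=5: arr=0 -> substrate=0 bound=0 product=5
t=6: arr=3 -> substrate=0 bound=3 product=5
t=7: arr=0 -> substrate=0 bound=3 product=5
t=8: arr=3 -> substrate=0 bound=3 product=8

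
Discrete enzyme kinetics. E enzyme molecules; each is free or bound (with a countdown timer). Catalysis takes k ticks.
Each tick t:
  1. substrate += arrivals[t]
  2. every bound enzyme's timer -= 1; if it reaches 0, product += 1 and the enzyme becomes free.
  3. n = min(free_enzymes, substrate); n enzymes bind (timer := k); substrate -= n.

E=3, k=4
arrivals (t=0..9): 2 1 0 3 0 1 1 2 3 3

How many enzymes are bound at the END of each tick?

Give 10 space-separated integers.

t=0: arr=2 -> substrate=0 bound=2 product=0
t=1: arr=1 -> substrate=0 bound=3 product=0
t=2: arr=0 -> substrate=0 bound=3 product=0
t=3: arr=3 -> substrate=3 bound=3 product=0
t=4: arr=0 -> substrate=1 bound=3 product=2
t=5: arr=1 -> substrate=1 bound=3 product=3
t=6: arr=1 -> substrate=2 bound=3 product=3
t=7: arr=2 -> substrate=4 bound=3 product=3
t=8: arr=3 -> substrate=5 bound=3 product=5
t=9: arr=3 -> substrate=7 bound=3 product=6

Answer: 2 3 3 3 3 3 3 3 3 3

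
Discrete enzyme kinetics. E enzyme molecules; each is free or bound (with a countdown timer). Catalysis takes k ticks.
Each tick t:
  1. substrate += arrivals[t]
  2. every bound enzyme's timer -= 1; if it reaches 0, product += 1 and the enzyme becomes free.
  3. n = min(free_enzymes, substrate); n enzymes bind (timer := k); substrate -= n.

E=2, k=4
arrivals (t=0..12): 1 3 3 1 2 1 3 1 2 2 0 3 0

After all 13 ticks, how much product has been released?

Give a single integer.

t=0: arr=1 -> substrate=0 bound=1 product=0
t=1: arr=3 -> substrate=2 bound=2 product=0
t=2: arr=3 -> substrate=5 bound=2 product=0
t=3: arr=1 -> substrate=6 bound=2 product=0
t=4: arr=2 -> substrate=7 bound=2 product=1
t=5: arr=1 -> substrate=7 bound=2 product=2
t=6: arr=3 -> substrate=10 bound=2 product=2
t=7: arr=1 -> substrate=11 bound=2 product=2
t=8: arr=2 -> substrate=12 bound=2 product=3
t=9: arr=2 -> substrate=13 bound=2 product=4
t=10: arr=0 -> substrate=13 bound=2 product=4
t=11: arr=3 -> substrate=16 bound=2 product=4
t=12: arr=0 -> substrate=15 bound=2 product=5

Answer: 5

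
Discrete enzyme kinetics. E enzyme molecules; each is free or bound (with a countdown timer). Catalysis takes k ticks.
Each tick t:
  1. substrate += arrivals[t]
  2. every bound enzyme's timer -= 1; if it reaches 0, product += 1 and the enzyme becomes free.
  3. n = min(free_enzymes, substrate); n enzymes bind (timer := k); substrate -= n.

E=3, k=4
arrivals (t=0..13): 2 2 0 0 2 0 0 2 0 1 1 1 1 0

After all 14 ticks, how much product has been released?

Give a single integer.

t=0: arr=2 -> substrate=0 bound=2 product=0
t=1: arr=2 -> substrate=1 bound=3 product=0
t=2: arr=0 -> substrate=1 bound=3 product=0
t=3: arr=0 -> substrate=1 bound=3 product=0
t=4: arr=2 -> substrate=1 bound=3 product=2
t=5: arr=0 -> substrate=0 bound=3 product=3
t=6: arr=0 -> substrate=0 bound=3 product=3
t=7: arr=2 -> substrate=2 bound=3 product=3
t=8: arr=0 -> substrate=0 bound=3 product=5
t=9: arr=1 -> substrate=0 bound=3 product=6
t=10: arr=1 -> substrate=1 bound=3 product=6
t=11: arr=1 -> substrate=2 bound=3 product=6
t=12: arr=1 -> substrate=1 bound=3 product=8
t=13: arr=0 -> substrate=0 bound=3 product=9

Answer: 9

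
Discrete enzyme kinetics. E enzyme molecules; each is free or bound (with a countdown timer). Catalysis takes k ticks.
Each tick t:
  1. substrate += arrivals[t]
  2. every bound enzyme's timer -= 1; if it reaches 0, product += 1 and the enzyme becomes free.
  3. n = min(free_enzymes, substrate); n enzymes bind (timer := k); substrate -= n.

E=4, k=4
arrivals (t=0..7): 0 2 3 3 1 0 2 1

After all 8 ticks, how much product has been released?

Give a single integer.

t=0: arr=0 -> substrate=0 bound=0 product=0
t=1: arr=2 -> substrate=0 bound=2 product=0
t=2: arr=3 -> substrate=1 bound=4 product=0
t=3: arr=3 -> substrate=4 bound=4 product=0
t=4: arr=1 -> substrate=5 bound=4 product=0
t=5: arr=0 -> substrate=3 bound=4 product=2
t=6: arr=2 -> substrate=3 bound=4 product=4
t=7: arr=1 -> substrate=4 bound=4 product=4

Answer: 4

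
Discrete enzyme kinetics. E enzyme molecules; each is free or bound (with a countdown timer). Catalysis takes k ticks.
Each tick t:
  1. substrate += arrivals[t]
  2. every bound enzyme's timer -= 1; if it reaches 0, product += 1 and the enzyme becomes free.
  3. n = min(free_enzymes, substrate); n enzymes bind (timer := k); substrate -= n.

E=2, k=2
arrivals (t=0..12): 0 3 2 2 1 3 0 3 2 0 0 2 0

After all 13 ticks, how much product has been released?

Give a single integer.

Answer: 10

Derivation:
t=0: arr=0 -> substrate=0 bound=0 product=0
t=1: arr=3 -> substrate=1 bound=2 product=0
t=2: arr=2 -> substrate=3 bound=2 product=0
t=3: arr=2 -> substrate=3 bound=2 product=2
t=4: arr=1 -> substrate=4 bound=2 product=2
t=5: arr=3 -> substrate=5 bound=2 product=4
t=6: arr=0 -> substrate=5 bound=2 product=4
t=7: arr=3 -> substrate=6 bound=2 product=6
t=8: arr=2 -> substrate=8 bound=2 product=6
t=9: arr=0 -> substrate=6 bound=2 product=8
t=10: arr=0 -> substrate=6 bound=2 product=8
t=11: arr=2 -> substrate=6 bound=2 product=10
t=12: arr=0 -> substrate=6 bound=2 product=10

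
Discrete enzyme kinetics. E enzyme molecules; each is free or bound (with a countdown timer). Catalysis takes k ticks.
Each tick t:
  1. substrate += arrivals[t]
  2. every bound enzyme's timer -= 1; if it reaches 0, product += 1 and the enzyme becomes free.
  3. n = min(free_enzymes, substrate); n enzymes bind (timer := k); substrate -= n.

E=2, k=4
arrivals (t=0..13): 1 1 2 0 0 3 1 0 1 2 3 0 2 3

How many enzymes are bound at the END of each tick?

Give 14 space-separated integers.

Answer: 1 2 2 2 2 2 2 2 2 2 2 2 2 2

Derivation:
t=0: arr=1 -> substrate=0 bound=1 product=0
t=1: arr=1 -> substrate=0 bound=2 product=0
t=2: arr=2 -> substrate=2 bound=2 product=0
t=3: arr=0 -> substrate=2 bound=2 product=0
t=4: arr=0 -> substrate=1 bound=2 product=1
t=5: arr=3 -> substrate=3 bound=2 product=2
t=6: arr=1 -> substrate=4 bound=2 product=2
t=7: arr=0 -> substrate=4 bound=2 product=2
t=8: arr=1 -> substrate=4 bound=2 product=3
t=9: arr=2 -> substrate=5 bound=2 product=4
t=10: arr=3 -> substrate=8 bound=2 product=4
t=11: arr=0 -> substrate=8 bound=2 product=4
t=12: arr=2 -> substrate=9 bound=2 product=5
t=13: arr=3 -> substrate=11 bound=2 product=6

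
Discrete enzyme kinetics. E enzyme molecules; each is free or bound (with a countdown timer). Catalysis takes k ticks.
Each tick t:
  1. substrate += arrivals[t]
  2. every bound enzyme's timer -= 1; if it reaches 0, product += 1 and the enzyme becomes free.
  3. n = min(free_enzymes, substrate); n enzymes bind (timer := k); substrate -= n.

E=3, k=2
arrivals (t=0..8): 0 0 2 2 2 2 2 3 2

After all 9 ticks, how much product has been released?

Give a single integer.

t=0: arr=0 -> substrate=0 bound=0 product=0
t=1: arr=0 -> substrate=0 bound=0 product=0
t=2: arr=2 -> substrate=0 bound=2 product=0
t=3: arr=2 -> substrate=1 bound=3 product=0
t=4: arr=2 -> substrate=1 bound=3 product=2
t=5: arr=2 -> substrate=2 bound=3 product=3
t=6: arr=2 -> substrate=2 bound=3 product=5
t=7: arr=3 -> substrate=4 bound=3 product=6
t=8: arr=2 -> substrate=4 bound=3 product=8

Answer: 8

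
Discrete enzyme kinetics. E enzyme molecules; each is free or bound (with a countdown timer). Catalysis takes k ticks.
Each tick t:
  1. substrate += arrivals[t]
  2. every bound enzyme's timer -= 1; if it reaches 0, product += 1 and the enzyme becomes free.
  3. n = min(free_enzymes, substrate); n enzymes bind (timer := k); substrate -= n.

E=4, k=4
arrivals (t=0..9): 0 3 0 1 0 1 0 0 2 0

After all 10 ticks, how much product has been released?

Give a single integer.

t=0: arr=0 -> substrate=0 bound=0 product=0
t=1: arr=3 -> substrate=0 bound=3 product=0
t=2: arr=0 -> substrate=0 bound=3 product=0
t=3: arr=1 -> substrate=0 bound=4 product=0
t=4: arr=0 -> substrate=0 bound=4 product=0
t=5: arr=1 -> substrate=0 bound=2 product=3
t=6: arr=0 -> substrate=0 bound=2 product=3
t=7: arr=0 -> substrate=0 bound=1 product=4
t=8: arr=2 -> substrate=0 bound=3 product=4
t=9: arr=0 -> substrate=0 bound=2 product=5

Answer: 5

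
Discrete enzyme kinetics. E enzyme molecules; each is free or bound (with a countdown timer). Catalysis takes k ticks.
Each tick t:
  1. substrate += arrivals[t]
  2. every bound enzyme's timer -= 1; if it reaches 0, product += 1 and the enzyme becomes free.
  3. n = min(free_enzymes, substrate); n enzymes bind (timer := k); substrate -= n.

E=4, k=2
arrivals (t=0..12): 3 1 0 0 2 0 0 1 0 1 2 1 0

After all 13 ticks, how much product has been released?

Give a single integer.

t=0: arr=3 -> substrate=0 bound=3 product=0
t=1: arr=1 -> substrate=0 bound=4 product=0
t=2: arr=0 -> substrate=0 bound=1 product=3
t=3: arr=0 -> substrate=0 bound=0 product=4
t=4: arr=2 -> substrate=0 bound=2 product=4
t=5: arr=0 -> substrate=0 bound=2 product=4
t=6: arr=0 -> substrate=0 bound=0 product=6
t=7: arr=1 -> substrate=0 bound=1 product=6
t=8: arr=0 -> substrate=0 bound=1 product=6
t=9: arr=1 -> substrate=0 bound=1 product=7
t=10: arr=2 -> substrate=0 bound=3 product=7
t=11: arr=1 -> substrate=0 bound=3 product=8
t=12: arr=0 -> substrate=0 bound=1 product=10

Answer: 10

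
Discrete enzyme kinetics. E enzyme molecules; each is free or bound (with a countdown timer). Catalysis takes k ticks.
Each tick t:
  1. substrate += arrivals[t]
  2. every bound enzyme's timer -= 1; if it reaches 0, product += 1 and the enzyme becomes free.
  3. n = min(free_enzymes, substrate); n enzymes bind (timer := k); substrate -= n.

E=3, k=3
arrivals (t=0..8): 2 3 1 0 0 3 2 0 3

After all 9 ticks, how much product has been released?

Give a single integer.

Answer: 6

Derivation:
t=0: arr=2 -> substrate=0 bound=2 product=0
t=1: arr=3 -> substrate=2 bound=3 product=0
t=2: arr=1 -> substrate=3 bound=3 product=0
t=3: arr=0 -> substrate=1 bound=3 product=2
t=4: arr=0 -> substrate=0 bound=3 product=3
t=5: arr=3 -> substrate=3 bound=3 product=3
t=6: arr=2 -> substrate=3 bound=3 product=5
t=7: arr=0 -> substrate=2 bound=3 product=6
t=8: arr=3 -> substrate=5 bound=3 product=6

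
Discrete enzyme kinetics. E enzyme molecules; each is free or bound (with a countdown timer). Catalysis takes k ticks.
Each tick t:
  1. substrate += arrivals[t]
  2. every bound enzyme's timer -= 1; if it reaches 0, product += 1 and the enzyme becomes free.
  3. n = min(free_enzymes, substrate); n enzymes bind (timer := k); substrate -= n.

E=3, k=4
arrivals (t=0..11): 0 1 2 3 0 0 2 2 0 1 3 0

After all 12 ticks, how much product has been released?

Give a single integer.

t=0: arr=0 -> substrate=0 bound=0 product=0
t=1: arr=1 -> substrate=0 bound=1 product=0
t=2: arr=2 -> substrate=0 bound=3 product=0
t=3: arr=3 -> substrate=3 bound=3 product=0
t=4: arr=0 -> substrate=3 bound=3 product=0
t=5: arr=0 -> substrate=2 bound=3 product=1
t=6: arr=2 -> substrate=2 bound=3 product=3
t=7: arr=2 -> substrate=4 bound=3 product=3
t=8: arr=0 -> substrate=4 bound=3 product=3
t=9: arr=1 -> substrate=4 bound=3 product=4
t=10: arr=3 -> substrate=5 bound=3 product=6
t=11: arr=0 -> substrate=5 bound=3 product=6

Answer: 6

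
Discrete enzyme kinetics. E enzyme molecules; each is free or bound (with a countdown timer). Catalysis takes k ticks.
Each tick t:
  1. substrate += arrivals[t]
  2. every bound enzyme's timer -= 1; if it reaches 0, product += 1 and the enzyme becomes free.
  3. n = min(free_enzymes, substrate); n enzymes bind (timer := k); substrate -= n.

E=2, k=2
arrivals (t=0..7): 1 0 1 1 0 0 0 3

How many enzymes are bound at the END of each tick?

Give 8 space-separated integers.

t=0: arr=1 -> substrate=0 bound=1 product=0
t=1: arr=0 -> substrate=0 bound=1 product=0
t=2: arr=1 -> substrate=0 bound=1 product=1
t=3: arr=1 -> substrate=0 bound=2 product=1
t=4: arr=0 -> substrate=0 bound=1 product=2
t=5: arr=0 -> substrate=0 bound=0 product=3
t=6: arr=0 -> substrate=0 bound=0 product=3
t=7: arr=3 -> substrate=1 bound=2 product=3

Answer: 1 1 1 2 1 0 0 2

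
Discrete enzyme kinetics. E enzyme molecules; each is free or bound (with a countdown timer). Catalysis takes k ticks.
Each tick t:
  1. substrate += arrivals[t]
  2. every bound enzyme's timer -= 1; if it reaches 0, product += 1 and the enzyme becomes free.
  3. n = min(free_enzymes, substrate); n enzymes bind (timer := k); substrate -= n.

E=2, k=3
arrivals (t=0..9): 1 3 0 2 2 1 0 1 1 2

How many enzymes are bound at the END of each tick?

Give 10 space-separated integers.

Answer: 1 2 2 2 2 2 2 2 2 2

Derivation:
t=0: arr=1 -> substrate=0 bound=1 product=0
t=1: arr=3 -> substrate=2 bound=2 product=0
t=2: arr=0 -> substrate=2 bound=2 product=0
t=3: arr=2 -> substrate=3 bound=2 product=1
t=4: arr=2 -> substrate=4 bound=2 product=2
t=5: arr=1 -> substrate=5 bound=2 product=2
t=6: arr=0 -> substrate=4 bound=2 product=3
t=7: arr=1 -> substrate=4 bound=2 product=4
t=8: arr=1 -> substrate=5 bound=2 product=4
t=9: arr=2 -> substrate=6 bound=2 product=5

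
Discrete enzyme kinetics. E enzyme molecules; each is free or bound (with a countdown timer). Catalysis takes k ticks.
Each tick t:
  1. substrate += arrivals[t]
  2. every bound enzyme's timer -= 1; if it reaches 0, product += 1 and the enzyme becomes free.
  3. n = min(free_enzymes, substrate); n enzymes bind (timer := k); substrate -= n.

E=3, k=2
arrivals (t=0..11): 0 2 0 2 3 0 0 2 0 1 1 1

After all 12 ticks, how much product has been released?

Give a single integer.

Answer: 10

Derivation:
t=0: arr=0 -> substrate=0 bound=0 product=0
t=1: arr=2 -> substrate=0 bound=2 product=0
t=2: arr=0 -> substrate=0 bound=2 product=0
t=3: arr=2 -> substrate=0 bound=2 product=2
t=4: arr=3 -> substrate=2 bound=3 product=2
t=5: arr=0 -> substrate=0 bound=3 product=4
t=6: arr=0 -> substrate=0 bound=2 product=5
t=7: arr=2 -> substrate=0 bound=2 product=7
t=8: arr=0 -> substrate=0 bound=2 product=7
t=9: arr=1 -> substrate=0 bound=1 product=9
t=10: arr=1 -> substrate=0 bound=2 product=9
t=11: arr=1 -> substrate=0 bound=2 product=10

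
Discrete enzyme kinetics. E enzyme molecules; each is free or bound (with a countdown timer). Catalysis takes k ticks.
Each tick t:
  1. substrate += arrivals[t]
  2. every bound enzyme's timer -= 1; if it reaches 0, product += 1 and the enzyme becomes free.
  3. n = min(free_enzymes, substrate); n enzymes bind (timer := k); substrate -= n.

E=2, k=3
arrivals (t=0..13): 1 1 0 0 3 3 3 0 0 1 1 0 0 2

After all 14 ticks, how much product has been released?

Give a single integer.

t=0: arr=1 -> substrate=0 bound=1 product=0
t=1: arr=1 -> substrate=0 bound=2 product=0
t=2: arr=0 -> substrate=0 bound=2 product=0
t=3: arr=0 -> substrate=0 bound=1 product=1
t=4: arr=3 -> substrate=1 bound=2 product=2
t=5: arr=3 -> substrate=4 bound=2 product=2
t=6: arr=3 -> substrate=7 bound=2 product=2
t=7: arr=0 -> substrate=5 bound=2 product=4
t=8: arr=0 -> substrate=5 bound=2 product=4
t=9: arr=1 -> substrate=6 bound=2 product=4
t=10: arr=1 -> substrate=5 bound=2 product=6
t=11: arr=0 -> substrate=5 bound=2 product=6
t=12: arr=0 -> substrate=5 bound=2 product=6
t=13: arr=2 -> substrate=5 bound=2 product=8

Answer: 8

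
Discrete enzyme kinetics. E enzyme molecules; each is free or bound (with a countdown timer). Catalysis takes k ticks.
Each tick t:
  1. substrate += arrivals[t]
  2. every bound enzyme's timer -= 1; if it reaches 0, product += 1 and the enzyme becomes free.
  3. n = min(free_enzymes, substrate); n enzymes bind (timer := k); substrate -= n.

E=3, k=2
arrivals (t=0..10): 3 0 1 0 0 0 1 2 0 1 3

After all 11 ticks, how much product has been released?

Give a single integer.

Answer: 7

Derivation:
t=0: arr=3 -> substrate=0 bound=3 product=0
t=1: arr=0 -> substrate=0 bound=3 product=0
t=2: arr=1 -> substrate=0 bound=1 product=3
t=3: arr=0 -> substrate=0 bound=1 product=3
t=4: arr=0 -> substrate=0 bound=0 product=4
t=5: arr=0 -> substrate=0 bound=0 product=4
t=6: arr=1 -> substrate=0 bound=1 product=4
t=7: arr=2 -> substrate=0 bound=3 product=4
t=8: arr=0 -> substrate=0 bound=2 product=5
t=9: arr=1 -> substrate=0 bound=1 product=7
t=10: arr=3 -> substrate=1 bound=3 product=7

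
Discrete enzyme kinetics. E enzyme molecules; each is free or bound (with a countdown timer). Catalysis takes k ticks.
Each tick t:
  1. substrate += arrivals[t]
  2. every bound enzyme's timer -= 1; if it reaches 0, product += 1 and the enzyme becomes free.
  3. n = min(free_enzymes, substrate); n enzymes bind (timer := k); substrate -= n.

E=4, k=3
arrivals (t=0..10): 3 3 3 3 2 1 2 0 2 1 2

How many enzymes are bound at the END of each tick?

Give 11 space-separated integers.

Answer: 3 4 4 4 4 4 4 4 4 4 4

Derivation:
t=0: arr=3 -> substrate=0 bound=3 product=0
t=1: arr=3 -> substrate=2 bound=4 product=0
t=2: arr=3 -> substrate=5 bound=4 product=0
t=3: arr=3 -> substrate=5 bound=4 product=3
t=4: arr=2 -> substrate=6 bound=4 product=4
t=5: arr=1 -> substrate=7 bound=4 product=4
t=6: arr=2 -> substrate=6 bound=4 product=7
t=7: arr=0 -> substrate=5 bound=4 product=8
t=8: arr=2 -> substrate=7 bound=4 product=8
t=9: arr=1 -> substrate=5 bound=4 product=11
t=10: arr=2 -> substrate=6 bound=4 product=12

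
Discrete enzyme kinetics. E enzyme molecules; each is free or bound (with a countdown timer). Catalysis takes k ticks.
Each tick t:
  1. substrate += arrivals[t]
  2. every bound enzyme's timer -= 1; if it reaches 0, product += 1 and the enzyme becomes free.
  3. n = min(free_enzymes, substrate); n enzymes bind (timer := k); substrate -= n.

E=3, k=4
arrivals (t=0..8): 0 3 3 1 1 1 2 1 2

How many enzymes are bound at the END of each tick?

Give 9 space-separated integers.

Answer: 0 3 3 3 3 3 3 3 3

Derivation:
t=0: arr=0 -> substrate=0 bound=0 product=0
t=1: arr=3 -> substrate=0 bound=3 product=0
t=2: arr=3 -> substrate=3 bound=3 product=0
t=3: arr=1 -> substrate=4 bound=3 product=0
t=4: arr=1 -> substrate=5 bound=3 product=0
t=5: arr=1 -> substrate=3 bound=3 product=3
t=6: arr=2 -> substrate=5 bound=3 product=3
t=7: arr=1 -> substrate=6 bound=3 product=3
t=8: arr=2 -> substrate=8 bound=3 product=3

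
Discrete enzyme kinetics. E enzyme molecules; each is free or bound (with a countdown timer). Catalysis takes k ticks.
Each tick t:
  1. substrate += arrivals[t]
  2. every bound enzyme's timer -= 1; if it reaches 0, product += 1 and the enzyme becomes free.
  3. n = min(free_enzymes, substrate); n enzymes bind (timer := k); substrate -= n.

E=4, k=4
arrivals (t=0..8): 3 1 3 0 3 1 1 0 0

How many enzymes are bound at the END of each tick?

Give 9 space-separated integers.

t=0: arr=3 -> substrate=0 bound=3 product=0
t=1: arr=1 -> substrate=0 bound=4 product=0
t=2: arr=3 -> substrate=3 bound=4 product=0
t=3: arr=0 -> substrate=3 bound=4 product=0
t=4: arr=3 -> substrate=3 bound=4 product=3
t=5: arr=1 -> substrate=3 bound=4 product=4
t=6: arr=1 -> substrate=4 bound=4 product=4
t=7: arr=0 -> substrate=4 bound=4 product=4
t=8: arr=0 -> substrate=1 bound=4 product=7

Answer: 3 4 4 4 4 4 4 4 4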